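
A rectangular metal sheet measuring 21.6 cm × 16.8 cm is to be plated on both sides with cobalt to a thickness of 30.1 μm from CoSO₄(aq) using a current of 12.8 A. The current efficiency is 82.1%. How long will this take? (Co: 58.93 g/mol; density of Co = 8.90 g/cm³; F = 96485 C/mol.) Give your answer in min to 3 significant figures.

Plated area = 2 × 21.6 × 16.8 = 725.8 cm²
Volume = 725.8 × 30.1×10⁻⁴ cm = 2.185 cm³
m(Co) = 2.185 × 8.90 = 19.45 g
n(Co) = 19.45 / 58.93 = 0.3301 mol; n(e⁻) = 2 × 0.3301 = 0.6602 mol
Q = 0.6602 × 96485 / 0.821 = 77590 C
t = 77590 / 12.8 = 6062 s = 101 min

101 min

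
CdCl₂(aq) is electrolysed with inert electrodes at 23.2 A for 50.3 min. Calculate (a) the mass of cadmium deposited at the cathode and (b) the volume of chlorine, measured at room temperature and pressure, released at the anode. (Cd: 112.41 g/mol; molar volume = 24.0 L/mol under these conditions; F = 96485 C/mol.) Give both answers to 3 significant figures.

40.8 g Cd; 8.71 L Cl₂

Q = 23.2 × 3018 = 70020 C; n(e⁻) = 70020 / 96485 = 0.7257 mol
Cathode: Cd²⁺ + 2e⁻ → Cd → n(Cd) = 0.7257/2 = 0.3629 mol → 40.8 g
Anode: 2Cl⁻ → Cl₂ + 2e⁻ → n(Cl₂) = 0.7257/2 = 0.3629 mol → 8.71 L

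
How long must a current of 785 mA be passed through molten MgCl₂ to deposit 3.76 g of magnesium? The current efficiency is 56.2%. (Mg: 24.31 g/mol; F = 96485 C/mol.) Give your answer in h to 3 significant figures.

n(Mg) = 3.76 / 24.31 = 0.1547 mol
Mg²⁺ + 2e⁻ → Mg, so n(e⁻) = 2 × 0.1547 = 0.3094 mol
Q = 0.3094 × 96485 / 0.562 = 53120 C
t = Q / I = 53120 / 0.785 = 67670 s = 18.8 h

18.8 h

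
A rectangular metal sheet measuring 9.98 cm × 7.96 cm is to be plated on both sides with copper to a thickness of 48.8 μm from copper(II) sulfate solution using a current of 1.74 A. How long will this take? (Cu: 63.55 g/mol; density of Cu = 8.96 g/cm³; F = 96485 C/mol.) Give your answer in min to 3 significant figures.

Plated area = 2 × 9.98 × 7.96 = 158.9 cm²
Volume = 158.9 × 48.8×10⁻⁴ cm = 0.7754 cm³
m(Cu) = 0.7754 × 8.96 = 6.948 g
n(Cu) = 6.948 / 63.55 = 0.1093 mol; n(e⁻) = 2 × 0.1093 = 0.2186 mol
Q = 0.2186 × 96485 = 21090 C
t = 21090 / 1.74 = 12120 s = 202 min

202 min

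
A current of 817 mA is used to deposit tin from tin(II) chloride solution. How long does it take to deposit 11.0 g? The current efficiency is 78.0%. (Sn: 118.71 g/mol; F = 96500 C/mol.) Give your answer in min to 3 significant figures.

468 min

n(Sn) = 11.0 / 118.71 = 0.09266 mol
Sn²⁺ + 2e⁻ → Sn, so n(e⁻) = 2 × 0.09266 = 0.1853 mol
Q = 0.1853 × 96500 / 0.780 = 22920 C
t = Q / I = 22920 / 0.817 = 28050 s = 468 min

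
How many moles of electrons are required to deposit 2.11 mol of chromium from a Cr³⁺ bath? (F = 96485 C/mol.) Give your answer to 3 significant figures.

6.33 mol

Cr³⁺ + 3e⁻ → Cr, so n(e⁻) = 3 × 2.11 = 6.330 mol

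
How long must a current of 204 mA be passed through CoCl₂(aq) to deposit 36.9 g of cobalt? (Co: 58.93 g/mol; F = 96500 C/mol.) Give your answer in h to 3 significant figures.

n(Co) = 36.9 / 58.93 = 0.6262 mol
Co²⁺ + 2e⁻ → Co, so n(e⁻) = 2 × 0.6262 = 1.252 mol
Q = 1.252 × 96500 = 1.208×10^5 C
t = Q / I = 1.208×10^5 / 0.204 = 5.922×10^5 s = 165 h

165 h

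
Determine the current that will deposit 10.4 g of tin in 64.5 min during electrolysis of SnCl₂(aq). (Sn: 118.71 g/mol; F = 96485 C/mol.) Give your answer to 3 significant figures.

4.37 A

n(Sn) = 10.4 / 118.71 = 0.08761 mol
Sn²⁺ + 2e⁻ → Sn, so n(e⁻) = 2 × 0.08761 = 0.1752 mol
Q = 0.1752 × 96485 = 16900 C
I = Q / t = 16900 / 3870 s = 4.37 A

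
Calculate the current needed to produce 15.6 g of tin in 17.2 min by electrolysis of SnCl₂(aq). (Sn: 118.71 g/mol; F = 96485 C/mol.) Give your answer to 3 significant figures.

24.6 A

n(Sn) = 15.6 / 118.71 = 0.1314 mol
Sn²⁺ + 2e⁻ → Sn, so n(e⁻) = 2 × 0.1314 = 0.2628 mol
Q = 0.2628 × 96485 = 25360 C
I = Q / t = 25360 / 1032 s = 24.6 A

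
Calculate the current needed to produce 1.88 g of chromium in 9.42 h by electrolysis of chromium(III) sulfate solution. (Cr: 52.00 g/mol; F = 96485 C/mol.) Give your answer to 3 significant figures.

0.309 A

n(Cr) = 1.88 / 52.00 = 0.03615 mol
Cr³⁺ + 3e⁻ → Cr, so n(e⁻) = 3 × 0.03615 = 0.1085 mol
Q = 0.1085 × 96485 = 10470 C
I = Q / t = 10470 / 33912 s = 0.309 A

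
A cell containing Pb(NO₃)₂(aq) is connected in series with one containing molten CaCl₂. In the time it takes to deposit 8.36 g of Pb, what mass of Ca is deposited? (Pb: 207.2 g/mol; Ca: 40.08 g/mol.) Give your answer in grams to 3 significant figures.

n(Pb) = 8.36 / 207.2 = 0.04035 mol
Pb²⁺ + 2e⁻ → Pb, so n(e⁻) = 2 × 0.04035 = 0.08070 mol
Since the cells are in series, n(e⁻) in the Ca cell is also 0.08070 mol.
Ca²⁺ + 2e⁻ → Ca, so n(Ca) = 0.08070 / 2 = 0.04035 mol
m(Ca) = 0.04035 × 40.08 = 1.62 g

1.62 g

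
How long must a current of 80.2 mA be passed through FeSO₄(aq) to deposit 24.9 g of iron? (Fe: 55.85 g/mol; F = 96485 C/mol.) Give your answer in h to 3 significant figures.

n(Fe) = 24.9 / 55.85 = 0.4458 mol
Fe²⁺ + 2e⁻ → Fe, so n(e⁻) = 2 × 0.4458 = 0.8916 mol
Q = 0.8916 × 96485 = 86030 C
t = Q / I = 86030 / 0.0802 = 1.073×10^6 s = 298 h

298 h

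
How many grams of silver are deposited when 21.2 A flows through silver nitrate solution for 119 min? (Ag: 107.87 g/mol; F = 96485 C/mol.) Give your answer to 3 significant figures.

169 g

Q = 21.2 A × 7140 s = 1.514×10^5 C
Moles of electrons = 1.514×10^5 / 96485 = 1.569 mol
Ag⁺ + e⁻ → Ag, so n(Ag) = 1.569 mol
m = 1.569 × 107.87 = 169 g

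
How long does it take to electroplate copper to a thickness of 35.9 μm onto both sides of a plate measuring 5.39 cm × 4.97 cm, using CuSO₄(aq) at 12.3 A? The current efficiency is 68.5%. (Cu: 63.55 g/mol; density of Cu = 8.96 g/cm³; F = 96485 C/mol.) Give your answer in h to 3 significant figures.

0.173 h

Plated area = 2 × 5.39 × 4.97 = 53.58 cm²
Volume = 53.58 × 35.9×10⁻⁴ cm = 0.1924 cm³
m(Cu) = 0.1924 × 8.96 = 1.724 g
n(Cu) = 1.724 / 63.55 = 0.02713 mol; n(e⁻) = 2 × 0.02713 = 0.05426 mol
Q = 0.05426 × 96485 / 0.685 = 7643 C
t = 7643 / 12.3 = 621.4 s = 0.173 h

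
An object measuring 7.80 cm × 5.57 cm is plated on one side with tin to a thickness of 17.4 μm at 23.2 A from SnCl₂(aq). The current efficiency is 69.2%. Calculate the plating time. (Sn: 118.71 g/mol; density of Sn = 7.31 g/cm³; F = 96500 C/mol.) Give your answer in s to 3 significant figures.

56.0 s

Plated area = 7.80 × 5.57 = 43.45 cm²
Volume = 43.45 × 17.4×10⁻⁴ cm = 0.07560 cm³
m(Sn) = 0.07560 × 7.31 = 0.5526 g
n(Sn) = 0.5526 / 118.71 = 0.004655 mol; n(e⁻) = 2 × 0.004655 = 0.009310 mol
Q = 0.009310 × 96500 / 0.692 = 1298 C
t = 1298 / 23.2 = 55.95 s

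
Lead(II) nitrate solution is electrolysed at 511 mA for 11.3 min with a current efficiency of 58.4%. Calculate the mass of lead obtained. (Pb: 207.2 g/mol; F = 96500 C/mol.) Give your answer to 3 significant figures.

0.217 g

Q = 0.511 × 678 = 346.5 C
n(e⁻) = 346.5 / 96500 = 0.003591 mol
Pb²⁺ + 2e⁻ → Pb, so theoretical m(Pb) = 0.001796 × 207.2 = 0.3721 g
Actual mass = 58.4% × 0.3721 = 0.217 g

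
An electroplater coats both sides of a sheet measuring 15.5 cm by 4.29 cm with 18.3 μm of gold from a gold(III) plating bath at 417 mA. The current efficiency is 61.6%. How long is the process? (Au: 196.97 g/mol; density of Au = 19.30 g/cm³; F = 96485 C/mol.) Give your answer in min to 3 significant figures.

448 min

Plated area = 2 × 15.5 × 4.29 = 133.0 cm²
Volume = 133.0 × 18.3×10⁻⁴ cm = 0.2434 cm³
m(Au) = 0.2434 × 19.30 = 4.698 g
n(Au) = 4.698 / 196.97 = 0.02385 mol; n(e⁻) = 3 × 0.02385 = 0.07155 mol
Q = 0.07155 × 96485 / 0.616 = 11210 C
t = 11210 / 0.417 = 26880 s = 448 min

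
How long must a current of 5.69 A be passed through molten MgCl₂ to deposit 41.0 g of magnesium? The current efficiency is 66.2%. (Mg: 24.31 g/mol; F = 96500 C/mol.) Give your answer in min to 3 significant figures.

n(Mg) = 41.0 / 24.31 = 1.687 mol
Mg²⁺ + 2e⁻ → Mg, so n(e⁻) = 2 × 1.687 = 3.374 mol
Q = 3.374 × 96500 / 0.662 = 4.918×10^5 C
t = Q / I = 4.918×10^5 / 5.69 = 86430 s = 1440 min

1440 min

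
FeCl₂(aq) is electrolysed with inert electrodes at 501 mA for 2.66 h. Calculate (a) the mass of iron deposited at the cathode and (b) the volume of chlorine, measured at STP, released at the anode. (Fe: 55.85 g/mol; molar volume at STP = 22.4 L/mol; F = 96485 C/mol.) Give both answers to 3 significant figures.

1.39 g Fe; 0.557 L Cl₂

Q = 0.501 × 9576 = 4798 C; n(e⁻) = 4798 / 96485 = 0.04973 mol
Cathode: Fe²⁺ + 2e⁻ → Fe → n(Fe) = 0.04973/2 = 0.02487 mol → 1.39 g
Anode: 2Cl⁻ → Cl₂ + 2e⁻ → n(Cl₂) = 0.04973/2 = 0.02487 mol → 0.557 L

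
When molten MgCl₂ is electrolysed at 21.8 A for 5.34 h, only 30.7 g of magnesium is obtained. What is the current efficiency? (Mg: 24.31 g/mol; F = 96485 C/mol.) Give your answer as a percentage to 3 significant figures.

58.1%

Q = 21.8 × 19224 = 4.191×10^5 C
n(e⁻) = 4.191×10^5 / 96485 = 4.344 mol
Mg²⁺ + 2e⁻ → Mg, so theoretical n(Mg) = 2.172 mol → 52.80 g
Efficiency = 30.7 / 52.80 = 0.5814 = 58.1%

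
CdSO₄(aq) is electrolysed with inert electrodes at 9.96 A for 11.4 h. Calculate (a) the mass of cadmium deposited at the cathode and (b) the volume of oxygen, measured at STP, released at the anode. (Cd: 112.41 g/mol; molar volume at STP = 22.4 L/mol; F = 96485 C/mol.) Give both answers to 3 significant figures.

Q = 9.96 × 41040 = 4.088×10^5 C; n(e⁻) = 4.088×10^5 / 96485 = 4.237 mol
Cathode: Cd²⁺ + 2e⁻ → Cd → n(Cd) = 4.237/2 = 2.119 mol → 238 g
Anode: 2H₂O → O₂ + 4H⁺ + 4e⁻ → n(O₂) = 4.237/4 = 1.059 mol → 23.7 L

238 g Cd; 23.7 L O₂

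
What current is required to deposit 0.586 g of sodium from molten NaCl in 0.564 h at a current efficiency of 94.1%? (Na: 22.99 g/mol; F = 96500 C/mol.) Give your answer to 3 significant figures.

1.29 A

n(Na) = 0.586 / 22.99 = 0.02549 mol
Na⁺ + e⁻ → Na, so n(e⁻) = 0.02549 mol
Q = 0.02549 × 96500 / 0.941 = 2614 C
I = Q / t = 2614 / 2030.4 s = 1.29 A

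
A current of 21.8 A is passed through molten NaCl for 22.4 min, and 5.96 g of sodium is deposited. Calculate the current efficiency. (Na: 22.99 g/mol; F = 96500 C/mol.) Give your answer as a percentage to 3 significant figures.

Q = 21.8 × 1344 = 29300 C
n(e⁻) = 29300 / 96500 = 0.3036 mol
Na⁺ + e⁻ → Na, so theoretical n(Na) = 0.3036 mol → 6.980 g
Efficiency = 5.96 / 6.980 = 0.8539 = 85.4%

85.4%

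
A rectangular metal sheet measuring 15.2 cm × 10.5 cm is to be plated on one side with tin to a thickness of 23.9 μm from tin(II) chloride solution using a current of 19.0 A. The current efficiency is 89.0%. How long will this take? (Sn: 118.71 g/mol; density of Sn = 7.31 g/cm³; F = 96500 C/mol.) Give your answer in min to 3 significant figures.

4.47 min

Plated area = 15.2 × 10.5 = 159.6 cm²
Volume = 159.6 × 23.9×10⁻⁴ cm = 0.3814 cm³
m(Sn) = 0.3814 × 7.31 = 2.788 g
n(Sn) = 2.788 / 118.71 = 0.02349 mol; n(e⁻) = 2 × 0.02349 = 0.04698 mol
Q = 0.04698 × 96500 / 0.890 = 5094 C
t = 5094 / 19.0 = 268.1 s = 4.47 min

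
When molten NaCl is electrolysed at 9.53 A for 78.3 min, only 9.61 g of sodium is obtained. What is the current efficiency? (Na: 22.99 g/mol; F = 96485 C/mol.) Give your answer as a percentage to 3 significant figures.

Q = 9.53 × 4698 = 44770 C
n(e⁻) = 44770 / 96485 = 0.4640 mol
Na⁺ + e⁻ → Na, so theoretical n(Na) = 0.4640 mol → 10.67 g
Efficiency = 9.61 / 10.67 = 0.9007 = 90.1%

90.1%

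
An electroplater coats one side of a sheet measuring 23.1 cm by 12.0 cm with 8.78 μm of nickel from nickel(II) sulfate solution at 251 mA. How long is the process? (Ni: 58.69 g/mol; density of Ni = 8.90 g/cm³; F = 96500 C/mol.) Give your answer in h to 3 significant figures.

Plated area = 23.1 × 12.0 = 277.2 cm²
Volume = 277.2 × 8.78×10⁻⁴ cm = 0.2434 cm³
m(Ni) = 0.2434 × 8.90 = 2.166 g
n(Ni) = 2.166 / 58.69 = 0.03691 mol; n(e⁻) = 2 × 0.03691 = 0.07382 mol
Q = 0.07382 × 96500 = 7124 C
t = 7124 / 0.251 = 28380 s = 7.88 h

7.88 h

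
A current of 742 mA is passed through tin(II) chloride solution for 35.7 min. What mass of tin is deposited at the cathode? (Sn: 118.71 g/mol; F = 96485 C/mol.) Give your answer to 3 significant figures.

0.978 g

Q = It = 0.742 × 2142 = 1589 C
Moles of electrons = 1589 / 96485 = 0.01647 mol
Sn²⁺ + 2e⁻ → Sn, so n(Sn) = 0.01647 / 2 = 0.008235 mol
m = 0.008235 × 118.71 = 0.978 g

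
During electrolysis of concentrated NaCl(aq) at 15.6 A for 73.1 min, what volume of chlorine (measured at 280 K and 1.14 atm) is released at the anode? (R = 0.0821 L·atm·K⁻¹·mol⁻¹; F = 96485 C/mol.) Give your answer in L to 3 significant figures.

Q = 15.6 A × 4386 s = 68420 C
n(e⁻) = Q/F = 68420/96485 = 0.7091 mol
2Cl⁻ → Cl₂ + 2e⁻, so n(Cl₂) = 0.7091 / 2 = 0.3546 mol
V = nRT/P = 0.3546 × 0.0821 × 280 / 1.14 = 7.150 L

7.15 L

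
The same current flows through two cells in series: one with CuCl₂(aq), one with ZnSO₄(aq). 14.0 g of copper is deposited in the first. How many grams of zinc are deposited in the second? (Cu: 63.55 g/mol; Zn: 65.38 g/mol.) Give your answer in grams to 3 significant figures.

n(Cu) = 14.0 / 63.55 = 0.2203 mol
Cu²⁺ + 2e⁻ → Cu, so n(e⁻) = 2 × 0.2203 = 0.4406 mol
The cells are in series, so the same charge (and hence the same n(e⁻) = 0.4406 mol) passes through both.
Zn²⁺ + 2e⁻ → Zn, so n(Zn) = 0.4406 / 2 = 0.2203 mol
m(Zn) = 0.2203 × 65.38 = 14.4 g

14.4 g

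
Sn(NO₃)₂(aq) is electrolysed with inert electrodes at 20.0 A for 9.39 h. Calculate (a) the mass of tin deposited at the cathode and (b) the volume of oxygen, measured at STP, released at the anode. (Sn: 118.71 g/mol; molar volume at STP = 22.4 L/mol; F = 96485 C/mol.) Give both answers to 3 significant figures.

Q = 20.0 × 33804 = 6.761×10^5 C; n(e⁻) = 6.761×10^5 / 96485 = 7.007 mol
Cathode: Sn²⁺ + 2e⁻ → Sn → n(Sn) = 7.007/2 = 3.504 mol → 416 g
Anode: 2H₂O → O₂ + 4H⁺ + 4e⁻ → n(O₂) = 7.007/4 = 1.752 mol → 39.2 L

416 g Sn; 39.2 L O₂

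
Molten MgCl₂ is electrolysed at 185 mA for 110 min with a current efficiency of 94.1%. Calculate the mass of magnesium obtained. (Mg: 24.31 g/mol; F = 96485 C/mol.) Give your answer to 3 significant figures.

Q = 0.185 × 6600 = 1221 C
n(e⁻) = 1221 / 96485 = 0.01265 mol
Mg²⁺ + 2e⁻ → Mg, so theoretical m(Mg) = 0.006325 × 24.31 = 0.1538 g
Actual mass = 94.1% × 0.1538 = 0.145 g

0.145 g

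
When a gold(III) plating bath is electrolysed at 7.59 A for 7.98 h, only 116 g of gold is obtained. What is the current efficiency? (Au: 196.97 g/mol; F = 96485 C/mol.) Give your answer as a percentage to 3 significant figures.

78.2%

Q = 7.59 × 28728 = 2.180×10^5 C
n(e⁻) = 2.180×10^5 / 96485 = 2.259 mol
Au³⁺ + 3e⁻ → Au, so theoretical n(Au) = 0.7530 mol → 148.3 g
Efficiency = 116 / 148.3 = 0.7822 = 78.2%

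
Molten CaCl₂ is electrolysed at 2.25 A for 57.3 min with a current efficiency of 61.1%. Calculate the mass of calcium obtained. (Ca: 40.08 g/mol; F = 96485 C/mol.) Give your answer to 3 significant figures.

Q = 2.25 × 3438 = 7736 C
n(e⁻) = 7736 / 96485 = 0.08018 mol
Ca²⁺ + 2e⁻ → Ca, so theoretical m(Ca) = 0.04009 × 40.08 = 1.607 g
Actual mass = 61.1% × 1.607 = 0.982 g

0.982 g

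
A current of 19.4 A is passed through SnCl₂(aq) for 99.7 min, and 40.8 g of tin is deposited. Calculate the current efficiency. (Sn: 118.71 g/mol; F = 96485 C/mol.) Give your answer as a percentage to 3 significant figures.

57.1%

Q = 19.4 × 5982 = 1.161×10^5 C
n(e⁻) = 1.161×10^5 / 96485 = 1.203 mol
Sn²⁺ + 2e⁻ → Sn, so theoretical n(Sn) = 0.6015 mol → 71.40 g
Efficiency = 40.8 / 71.40 = 0.5714 = 57.1%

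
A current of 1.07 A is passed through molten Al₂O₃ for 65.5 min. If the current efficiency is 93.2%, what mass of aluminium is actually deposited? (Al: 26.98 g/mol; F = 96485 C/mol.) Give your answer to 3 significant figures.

0.365 g

Q = 1.07 × 3930 = 4205 C
n(e⁻) = 4205 / 96485 = 0.04358 mol
Al³⁺ + 3e⁻ → Al, so theoretical m(Al) = 0.01453 × 26.98 = 0.3920 g
Actual mass = 93.2% × 0.3920 = 0.365 g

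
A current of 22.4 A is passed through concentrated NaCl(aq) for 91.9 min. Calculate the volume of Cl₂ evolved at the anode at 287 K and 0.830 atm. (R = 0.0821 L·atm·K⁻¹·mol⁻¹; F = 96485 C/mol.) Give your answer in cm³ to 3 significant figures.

18200 cm³

Q = It = 22.4 × 5514 = 1.235×10^5 C
Moles of electrons = 1.235×10^5 / 96485 = 1.280 mol
2Cl⁻ → Cl₂ + 2e⁻, so n(Cl₂) = 1.280 / 2 = 0.6400 mol
V = nRT/P = 0.6400 × 0.0821 × 287 / 0.830 = 18.17 L
= 18200 cm³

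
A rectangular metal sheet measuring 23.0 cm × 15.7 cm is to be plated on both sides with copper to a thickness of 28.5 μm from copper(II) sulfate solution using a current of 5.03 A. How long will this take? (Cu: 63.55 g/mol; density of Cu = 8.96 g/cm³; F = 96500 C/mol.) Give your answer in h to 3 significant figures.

Plated area = 2 × 23.0 × 15.7 = 722.2 cm²
Volume = 722.2 × 28.5×10⁻⁴ cm = 2.058 cm³
m(Cu) = 2.058 × 8.96 = 18.44 g
n(Cu) = 18.44 / 63.55 = 0.2902 mol; n(e⁻) = 2 × 0.2902 = 0.5804 mol
Q = 0.5804 × 96500 = 56010 C
t = 56010 / 5.03 = 11140 s = 3.09 h

3.09 h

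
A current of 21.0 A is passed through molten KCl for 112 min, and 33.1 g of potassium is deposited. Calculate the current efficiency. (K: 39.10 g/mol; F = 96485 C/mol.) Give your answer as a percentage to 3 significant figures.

Q = 21.0 × 6720 = 1.411×10^5 C
n(e⁻) = 1.411×10^5 / 96485 = 1.462 mol
K⁺ + e⁻ → K, so theoretical n(K) = 1.462 mol → 57.16 g
Efficiency = 33.1 / 57.16 = 0.5791 = 57.9%

57.9%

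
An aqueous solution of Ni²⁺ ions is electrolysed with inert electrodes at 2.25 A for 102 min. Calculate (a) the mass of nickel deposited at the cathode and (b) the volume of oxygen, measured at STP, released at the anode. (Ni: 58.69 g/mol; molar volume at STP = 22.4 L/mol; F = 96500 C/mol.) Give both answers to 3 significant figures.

Q = 2.25 × 6120 = 13770 C; n(e⁻) = 13770 / 96500 = 0.1427 mol
Cathode: Ni²⁺ + 2e⁻ → Ni → n(Ni) = 0.1427/2 = 0.07135 mol → 4.19 g
Anode: 2H₂O → O₂ + 4H⁺ + 4e⁻ → n(O₂) = 0.1427/4 = 0.03568 mol → 0.799 L

4.19 g Ni; 0.799 L O₂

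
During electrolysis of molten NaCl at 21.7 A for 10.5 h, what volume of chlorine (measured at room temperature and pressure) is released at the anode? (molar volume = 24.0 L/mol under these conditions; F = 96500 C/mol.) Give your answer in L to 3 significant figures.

102 L

Q = 21.7 A × 37800 s = 8.203×10^5 C
Moles of electrons = 8.203×10^5 / 96500 = 8.501 mol
2Cl⁻ → Cl₂ + 2e⁻, so n(Cl₂) = 8.501 / 2 = 4.251 mol
V = 4.251 × 24.0 = 102.0 L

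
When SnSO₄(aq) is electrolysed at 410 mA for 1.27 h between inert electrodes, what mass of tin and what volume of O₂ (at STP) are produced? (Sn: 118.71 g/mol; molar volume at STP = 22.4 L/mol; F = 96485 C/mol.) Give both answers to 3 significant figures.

Q = 0.410 × 4572 = 1875 C; n(e⁻) = 1875 / 96485 = 0.01943 mol
Cathode: Sn²⁺ + 2e⁻ → Sn → n(Sn) = 0.01943/2 = 0.009715 mol → 1.15 g
Anode: 2H₂O → O₂ + 4H⁺ + 4e⁻ → n(O₂) = 0.01943/4 = 0.004858 mol → 0.109 L

1.15 g Sn; 0.109 L O₂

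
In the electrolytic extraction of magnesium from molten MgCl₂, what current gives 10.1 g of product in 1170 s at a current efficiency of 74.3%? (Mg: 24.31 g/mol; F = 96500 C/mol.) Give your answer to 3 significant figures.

n(Mg) = 10.1 / 24.31 = 0.4155 mol
Mg²⁺ + 2e⁻ → Mg, so n(e⁻) = 2 × 0.4155 = 0.8310 mol
Q = 0.8310 × 96500 / 0.743 = 1.079×10^5 C
I = Q / t = 1.079×10^5 / 1170 s = 92.2 A

92.2 A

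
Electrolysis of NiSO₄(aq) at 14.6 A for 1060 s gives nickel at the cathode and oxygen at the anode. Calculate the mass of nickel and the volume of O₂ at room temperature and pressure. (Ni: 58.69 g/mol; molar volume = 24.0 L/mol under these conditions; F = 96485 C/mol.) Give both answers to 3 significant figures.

Q = 14.6 × 1060 = 15480 C; n(e⁻) = 15480 / 96485 = 0.1604 mol
Cathode: Ni²⁺ + 2e⁻ → Ni → n(Ni) = 0.1604/2 = 0.08020 mol → 4.71 g
Anode: 2H₂O → O₂ + 4H⁺ + 4e⁻ → n(O₂) = 0.1604/4 = 0.04010 mol → 0.962 L

4.71 g Ni; 0.962 L O₂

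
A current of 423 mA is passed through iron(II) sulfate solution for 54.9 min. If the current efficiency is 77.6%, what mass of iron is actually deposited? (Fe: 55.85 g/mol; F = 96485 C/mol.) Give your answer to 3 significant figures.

0.313 g

Q = 0.423 × 3294 = 1393 C
n(e⁻) = 1393 / 96485 = 0.01444 mol
Fe²⁺ + 2e⁻ → Fe, so theoretical m(Fe) = 0.007220 × 55.85 = 0.4032 g
Actual mass = 77.6% × 0.4032 = 0.313 g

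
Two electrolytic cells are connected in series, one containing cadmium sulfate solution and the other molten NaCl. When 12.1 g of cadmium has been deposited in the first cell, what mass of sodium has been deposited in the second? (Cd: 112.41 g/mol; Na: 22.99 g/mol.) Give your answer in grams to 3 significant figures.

4.95 g

n(Cd) = 12.1 / 112.41 = 0.1076 mol
Cd²⁺ + 2e⁻ → Cd, so n(e⁻) = 2 × 0.1076 = 0.2152 mol
Since the cells are in series, n(e⁻) in the Na cell is also 0.2152 mol.
Na⁺ + e⁻ → Na, so n(Na) = 0.2152 mol
m(Na) = 0.2152 × 22.99 = 4.95 g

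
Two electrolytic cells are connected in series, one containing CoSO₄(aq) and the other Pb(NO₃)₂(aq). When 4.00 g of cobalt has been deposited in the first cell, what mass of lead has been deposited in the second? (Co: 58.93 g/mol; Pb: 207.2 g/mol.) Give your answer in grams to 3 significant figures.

14.1 g

n(Co) = 4.00 / 58.93 = 0.06788 mol
Co²⁺ + 2e⁻ → Co, so n(e⁻) = 2 × 0.06788 = 0.1358 mol
In series, the same 0.1358 mol of electrons flows through the second cell.
Pb²⁺ + 2e⁻ → Pb, so n(Pb) = 0.1358 / 2 = 0.06790 mol
m(Pb) = 0.06790 × 207.2 = 14.1 g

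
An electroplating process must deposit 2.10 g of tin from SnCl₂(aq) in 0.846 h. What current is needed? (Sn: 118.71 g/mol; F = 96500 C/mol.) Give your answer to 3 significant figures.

n(Sn) = 2.10 / 118.71 = 0.01769 mol
Sn²⁺ + 2e⁻ → Sn, so n(e⁻) = 2 × 0.01769 = 0.03538 mol
Q = 0.03538 × 96500 = 3414 C
I = Q / t = 3414 / 3045.6 s = 1.12 A

1.12 A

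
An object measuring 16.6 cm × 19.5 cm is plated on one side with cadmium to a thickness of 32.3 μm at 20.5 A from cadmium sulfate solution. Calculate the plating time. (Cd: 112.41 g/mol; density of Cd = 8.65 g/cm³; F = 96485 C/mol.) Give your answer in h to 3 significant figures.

Plated area = 16.6 × 19.5 = 323.7 cm²
Volume = 323.7 × 32.3×10⁻⁴ cm = 1.046 cm³
m(Cd) = 1.046 × 8.65 = 9.048 g
n(Cd) = 9.048 / 112.41 = 0.08049 mol; n(e⁻) = 2 × 0.08049 = 0.1610 mol
Q = 0.1610 × 96485 = 15530 C
t = 15530 / 20.5 = 757.6 s = 0.210 h

0.210 h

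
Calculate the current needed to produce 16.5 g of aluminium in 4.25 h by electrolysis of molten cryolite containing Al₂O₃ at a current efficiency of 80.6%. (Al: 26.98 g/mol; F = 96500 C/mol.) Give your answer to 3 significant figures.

14.4 A

n(Al) = 16.5 / 26.98 = 0.6116 mol
Al³⁺ + 3e⁻ → Al, so n(e⁻) = 3 × 0.6116 = 1.835 mol
Q = 1.835 × 96500 / 0.806 = 2.197×10^5 C
I = Q / t = 2.197×10^5 / 15300 s = 14.4 A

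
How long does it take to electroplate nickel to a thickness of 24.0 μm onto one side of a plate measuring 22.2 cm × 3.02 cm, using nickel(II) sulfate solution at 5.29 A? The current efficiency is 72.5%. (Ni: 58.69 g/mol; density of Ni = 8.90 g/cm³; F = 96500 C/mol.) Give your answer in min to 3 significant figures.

20.5 min

Plated area = 22.2 × 3.02 = 67.04 cm²
Volume = 67.04 × 24.0×10⁻⁴ cm = 0.1609 cm³
m(Ni) = 0.1609 × 8.90 = 1.432 g
n(Ni) = 1.432 / 58.69 = 0.02440 mol; n(e⁻) = 2 × 0.02440 = 0.04880 mol
Q = 0.04880 × 96500 / 0.725 = 6495 C
t = 6495 / 5.29 = 1228 s = 20.5 min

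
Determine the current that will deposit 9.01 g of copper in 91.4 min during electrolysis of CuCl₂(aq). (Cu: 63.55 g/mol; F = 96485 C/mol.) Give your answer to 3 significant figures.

n(Cu) = 9.01 / 63.55 = 0.1418 mol
Cu²⁺ + 2e⁻ → Cu, so n(e⁻) = 2 × 0.1418 = 0.2836 mol
Q = 0.2836 × 96485 = 27360 C
I = Q / t = 27360 / 5484 s = 4.99 A

4.99 A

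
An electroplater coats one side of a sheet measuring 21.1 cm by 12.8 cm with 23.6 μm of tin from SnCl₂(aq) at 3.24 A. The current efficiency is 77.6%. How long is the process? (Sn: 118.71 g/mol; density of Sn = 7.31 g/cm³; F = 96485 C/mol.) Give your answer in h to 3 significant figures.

Plated area = 21.1 × 12.8 = 270.1 cm²
Volume = 270.1 × 23.6×10⁻⁴ cm = 0.6374 cm³
m(Sn) = 0.6374 × 7.31 = 4.659 g
n(Sn) = 4.659 / 118.71 = 0.03925 mol; n(e⁻) = 2 × 0.03925 = 0.07850 mol
Q = 0.07850 × 96485 / 0.776 = 9760 C
t = 9760 / 3.24 = 3012 s = 0.837 h

0.837 h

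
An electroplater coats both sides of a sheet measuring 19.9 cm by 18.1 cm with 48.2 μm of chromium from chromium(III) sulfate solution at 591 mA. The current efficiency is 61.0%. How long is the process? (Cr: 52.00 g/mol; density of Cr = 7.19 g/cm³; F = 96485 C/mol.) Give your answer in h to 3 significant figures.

Plated area = 2 × 19.9 × 18.1 = 720.4 cm²
Volume = 720.4 × 48.2×10⁻⁴ cm = 3.472 cm³
m(Cr) = 3.472 × 7.19 = 24.96 g
n(Cr) = 24.96 / 52.00 = 0.4800 mol; n(e⁻) = 3 × 0.4800 = 1.440 mol
Q = 1.440 × 96485 / 0.610 = 2.278×10^5 C
t = 2.278×10^5 / 0.591 = 3.854×10^5 s = 107 h

107 h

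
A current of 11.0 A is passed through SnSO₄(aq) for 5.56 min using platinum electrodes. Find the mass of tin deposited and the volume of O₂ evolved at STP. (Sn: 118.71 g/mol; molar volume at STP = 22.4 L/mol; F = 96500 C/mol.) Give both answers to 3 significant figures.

Q = 11.0 × 333.6 = 3670 C; n(e⁻) = 3670 / 96500 = 0.03803 mol
Cathode: Sn²⁺ + 2e⁻ → Sn → n(Sn) = 0.03803/2 = 0.01902 mol → 2.26 g
Anode: 2H₂O → O₂ + 4H⁺ + 4e⁻ → n(O₂) = 0.03803/4 = 0.009508 mol → 0.213 L

2.26 g Sn; 0.213 L O₂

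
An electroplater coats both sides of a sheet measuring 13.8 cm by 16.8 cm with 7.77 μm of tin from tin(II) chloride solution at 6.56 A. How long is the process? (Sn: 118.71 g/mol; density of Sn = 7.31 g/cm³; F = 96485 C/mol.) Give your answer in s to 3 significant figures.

653 s

Plated area = 2 × 13.8 × 16.8 = 463.7 cm²
Volume = 463.7 × 7.77×10⁻⁴ cm = 0.3603 cm³
m(Sn) = 0.3603 × 7.31 = 2.634 g
n(Sn) = 2.634 / 118.71 = 0.02219 mol; n(e⁻) = 2 × 0.02219 = 0.04438 mol
Q = 0.04438 × 96485 = 4282 C
t = 4282 / 6.56 = 652.7 s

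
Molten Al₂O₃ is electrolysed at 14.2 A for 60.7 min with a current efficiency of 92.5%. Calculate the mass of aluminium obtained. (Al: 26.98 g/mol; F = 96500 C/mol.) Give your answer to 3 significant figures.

Q = 14.2 × 3642 = 51720 C
n(e⁻) = 51720 / 96500 = 0.5360 mol
Al³⁺ + 3e⁻ → Al, so theoretical m(Al) = 0.1787 × 26.98 = 4.821 g
Actual mass = 92.5% × 4.821 = 4.46 g

4.46 g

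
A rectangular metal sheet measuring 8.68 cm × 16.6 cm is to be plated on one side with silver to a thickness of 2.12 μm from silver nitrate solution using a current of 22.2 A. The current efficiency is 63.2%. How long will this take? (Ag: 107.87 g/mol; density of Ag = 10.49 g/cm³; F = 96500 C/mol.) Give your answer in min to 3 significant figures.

Plated area = 8.68 × 16.6 = 144.1 cm²
Volume = 144.1 × 2.12×10⁻⁴ cm = 0.03055 cm³
m(Ag) = 0.03055 × 10.49 = 0.3205 g
n(Ag) = 0.3205 / 107.87 = 0.002971 mol; n(e⁻) = 0.002971 mol
Q = 0.002971 × 96500 / 0.632 = 453.6 C
t = 453.6 / 22.2 = 20.43 s = 0.341 min

0.341 min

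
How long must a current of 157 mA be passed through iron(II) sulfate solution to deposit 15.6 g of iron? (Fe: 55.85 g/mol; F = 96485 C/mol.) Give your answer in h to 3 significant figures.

95.4 h

n(Fe) = 15.6 / 55.85 = 0.2793 mol
Fe²⁺ + 2e⁻ → Fe, so n(e⁻) = 2 × 0.2793 = 0.5586 mol
Q = 0.5586 × 96485 = 53900 C
t = Q / I = 53900 / 0.157 = 3.433×10^5 s = 95.4 h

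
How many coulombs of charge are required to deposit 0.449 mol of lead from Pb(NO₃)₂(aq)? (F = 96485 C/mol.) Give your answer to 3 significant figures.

Pb²⁺ + 2e⁻ → Pb, so n(e⁻) = 2 × 0.449 = 0.8980 mol
Q = 0.8980 × 96485 = 86640 C

86600 C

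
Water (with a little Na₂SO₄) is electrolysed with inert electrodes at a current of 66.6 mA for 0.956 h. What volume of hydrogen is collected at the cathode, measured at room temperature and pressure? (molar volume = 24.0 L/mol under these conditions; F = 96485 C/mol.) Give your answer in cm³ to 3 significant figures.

28.5 cm³

Q = It = 0.0666 × 3441.6 = 229.2 C
Moles of electrons = 229.2 / 96485 = 0.002375 mol
2H⁺ + 2e⁻ → H₂, so n(H₂) = 0.002375 / 2 = 0.001188 mol
V = 0.001188 × 24.0 = 0.02851 L
= 28.5 cm³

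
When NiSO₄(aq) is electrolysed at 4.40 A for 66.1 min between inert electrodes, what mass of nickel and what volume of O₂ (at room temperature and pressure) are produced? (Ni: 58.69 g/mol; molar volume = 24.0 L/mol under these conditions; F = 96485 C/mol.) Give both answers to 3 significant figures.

5.31 g Ni; 1.09 L O₂

Q = 4.40 × 3966 = 17450 C; n(e⁻) = 17450 / 96485 = 0.1809 mol
Cathode: Ni²⁺ + 2e⁻ → Ni → n(Ni) = 0.1809/2 = 0.09045 mol → 5.31 g
Anode: 2H₂O → O₂ + 4H⁺ + 4e⁻ → n(O₂) = 0.1809/4 = 0.04523 mol → 1.09 L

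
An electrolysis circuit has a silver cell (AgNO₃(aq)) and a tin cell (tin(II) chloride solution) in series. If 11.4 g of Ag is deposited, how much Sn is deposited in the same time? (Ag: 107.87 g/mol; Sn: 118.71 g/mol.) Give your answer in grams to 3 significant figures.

6.27 g

n(Ag) = 11.4 / 107.87 = 0.1057 mol
Ag⁺ + e⁻ → Ag, so n(e⁻) = 0.1057 mol
Since the cells are in series, n(e⁻) in the Sn cell is also 0.1057 mol.
Sn²⁺ + 2e⁻ → Sn, so n(Sn) = 0.1057 / 2 = 0.05285 mol
m(Sn) = 0.05285 × 118.71 = 6.27 g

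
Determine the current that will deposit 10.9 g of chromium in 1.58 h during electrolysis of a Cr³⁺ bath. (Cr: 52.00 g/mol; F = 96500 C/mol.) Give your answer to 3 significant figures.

n(Cr) = 10.9 / 52.00 = 0.2096 mol
Cr³⁺ + 3e⁻ → Cr, so n(e⁻) = 3 × 0.2096 = 0.6288 mol
Q = 0.6288 × 96500 = 60680 C
I = Q / t = 60680 / 5688 s = 10.7 A

10.7 A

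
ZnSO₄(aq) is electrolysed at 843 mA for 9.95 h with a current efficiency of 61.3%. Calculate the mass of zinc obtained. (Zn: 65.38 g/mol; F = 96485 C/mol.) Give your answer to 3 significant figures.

6.27 g

Q = 0.843 × 35820 = 30200 C
n(e⁻) = 30200 / 96485 = 0.3130 mol
Zn²⁺ + 2e⁻ → Zn, so theoretical m(Zn) = 0.1565 × 65.38 = 10.23 g
Actual mass = 61.3% × 10.23 = 6.27 g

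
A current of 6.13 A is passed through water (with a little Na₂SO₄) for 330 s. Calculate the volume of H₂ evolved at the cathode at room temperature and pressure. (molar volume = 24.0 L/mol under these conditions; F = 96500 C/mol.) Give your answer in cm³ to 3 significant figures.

Q = It = 6.13 × 330 = 2023 C
n(e⁻) = Q/F = 2023/96500 = 0.02096 mol
2H⁺ + 2e⁻ → H₂, so n(H₂) = 0.02096 / 2 = 0.01048 mol
V = 0.01048 × 24.0 = 0.2515 L
= 252 cm³

252 cm³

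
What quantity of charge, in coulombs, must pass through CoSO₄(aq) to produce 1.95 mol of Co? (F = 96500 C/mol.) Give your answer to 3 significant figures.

3.76×10^5 C

Co²⁺ + 2e⁻ → Co, so n(e⁻) = 2 × 1.95 = 3.900 mol
Q = 3.900 × 96500 = 3.764×10^5 C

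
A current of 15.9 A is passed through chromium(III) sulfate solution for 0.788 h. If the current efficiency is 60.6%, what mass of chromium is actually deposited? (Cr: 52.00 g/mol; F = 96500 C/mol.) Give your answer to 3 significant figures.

Q = 15.9 × 2836.8 = 45110 C
n(e⁻) = 45110 / 96500 = 0.4675 mol
Cr³⁺ + 3e⁻ → Cr, so theoretical m(Cr) = 0.1558 × 52.00 = 8.102 g
Actual mass = 60.6% × 8.102 = 4.91 g

4.91 g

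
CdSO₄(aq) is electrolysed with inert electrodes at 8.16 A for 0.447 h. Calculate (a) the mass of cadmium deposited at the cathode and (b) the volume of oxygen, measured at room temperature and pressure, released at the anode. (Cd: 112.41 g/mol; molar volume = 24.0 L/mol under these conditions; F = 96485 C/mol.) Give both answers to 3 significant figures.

7.65 g Cd; 0.817 L O₂

Q = 8.16 × 1609.2 = 13130 C; n(e⁻) = 13130 / 96485 = 0.1361 mol
Cathode: Cd²⁺ + 2e⁻ → Cd → n(Cd) = 0.1361/2 = 0.06805 mol → 7.65 g
Anode: 2H₂O → O₂ + 4H⁺ + 4e⁻ → n(O₂) = 0.1361/4 = 0.03403 mol → 0.817 L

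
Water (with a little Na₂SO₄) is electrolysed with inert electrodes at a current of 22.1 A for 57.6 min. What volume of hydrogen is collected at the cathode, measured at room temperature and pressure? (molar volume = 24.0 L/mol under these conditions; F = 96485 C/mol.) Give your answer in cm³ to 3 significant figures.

9500 cm³

Charge passed = 22.1 × 3456 = 76380 C
n(e⁻) = Q/F = 76380/96485 = 0.7916 mol
2H⁺ + 2e⁻ → H₂, so n(H₂) = 0.7916 / 2 = 0.3958 mol
V = 0.3958 × 24.0 = 9.499 L
= 9500 cm³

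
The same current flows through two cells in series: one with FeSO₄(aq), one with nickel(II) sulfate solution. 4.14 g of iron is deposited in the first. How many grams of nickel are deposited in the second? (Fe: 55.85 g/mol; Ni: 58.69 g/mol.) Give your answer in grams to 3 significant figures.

n(Fe) = 4.14 / 55.85 = 0.07413 mol
Fe²⁺ + 2e⁻ → Fe, so n(e⁻) = 2 × 0.07413 = 0.1483 mol
Since the cells are in series, n(e⁻) in the Ni cell is also 0.1483 mol.
Ni²⁺ + 2e⁻ → Ni, so n(Ni) = 0.1483 / 2 = 0.07415 mol
m(Ni) = 0.07415 × 58.69 = 4.35 g

4.35 g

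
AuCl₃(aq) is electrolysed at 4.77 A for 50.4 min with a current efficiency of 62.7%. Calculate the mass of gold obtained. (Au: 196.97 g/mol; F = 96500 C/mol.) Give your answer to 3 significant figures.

6.15 g

Q = 4.77 × 3024 = 14420 C
n(e⁻) = 14420 / 96500 = 0.1494 mol
Au³⁺ + 3e⁻ → Au, so theoretical m(Au) = 0.04980 × 196.97 = 9.809 g
Actual mass = 62.7% × 9.809 = 6.15 g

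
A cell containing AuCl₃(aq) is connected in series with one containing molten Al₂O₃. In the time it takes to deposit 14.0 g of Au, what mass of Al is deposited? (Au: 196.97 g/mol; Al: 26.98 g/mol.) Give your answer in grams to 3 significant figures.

n(Au) = 14.0 / 196.97 = 0.07108 mol
Au³⁺ + 3e⁻ → Au, so n(e⁻) = 3 × 0.07108 = 0.2132 mol
Same current for the same time ⇒ same n(e⁻) = 0.2132 mol in both cells.
Al³⁺ + 3e⁻ → Al, so n(Al) = 0.2132 / 3 = 0.07107 mol
m(Al) = 0.07107 × 26.98 = 1.92 g

1.92 g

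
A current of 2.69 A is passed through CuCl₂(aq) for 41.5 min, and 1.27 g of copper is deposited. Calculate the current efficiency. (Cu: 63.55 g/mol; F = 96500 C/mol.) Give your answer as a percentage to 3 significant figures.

Q = 2.69 × 2490 = 6698 C
n(e⁻) = 6698 / 96500 = 0.06941 mol
Cu²⁺ + 2e⁻ → Cu, so theoretical n(Cu) = 0.03471 mol → 2.206 g
Efficiency = 1.27 / 2.206 = 0.5757 = 57.6%

57.6%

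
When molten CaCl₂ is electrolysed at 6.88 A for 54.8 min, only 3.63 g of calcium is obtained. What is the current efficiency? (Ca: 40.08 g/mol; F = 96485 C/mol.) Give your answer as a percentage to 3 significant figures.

Q = 6.88 × 3288 = 22620 C
n(e⁻) = 22620 / 96485 = 0.2344 mol
Ca²⁺ + 2e⁻ → Ca, so theoretical n(Ca) = 0.1172 mol → 4.697 g
Efficiency = 3.63 / 4.697 = 0.7728 = 77.3%

77.3%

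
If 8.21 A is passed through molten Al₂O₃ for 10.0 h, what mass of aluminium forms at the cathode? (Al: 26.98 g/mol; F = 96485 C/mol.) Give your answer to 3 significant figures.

27.5 g

Q = It = 8.21 × 36000 = 2.956×10^5 C
Moles of electrons = 2.956×10^5 / 96485 = 3.064 mol
Al³⁺ + 3e⁻ → Al, so n(Al) = 3.064 / 3 = 1.021 mol
m = 1.021 × 26.98 = 27.5 g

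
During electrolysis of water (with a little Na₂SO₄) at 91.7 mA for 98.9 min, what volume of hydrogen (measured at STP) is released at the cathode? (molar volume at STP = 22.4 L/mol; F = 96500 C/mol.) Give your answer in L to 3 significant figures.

0.0632 L

Q = It = 0.0917 × 5934 = 544.1 C
n(e⁻) = Q/F = 544.1/96500 = 0.005638 mol
2H⁺ + 2e⁻ → H₂, so n(H₂) = 0.005638 / 2 = 0.002819 mol
V = 0.002819 × 22.4 = 0.06315 L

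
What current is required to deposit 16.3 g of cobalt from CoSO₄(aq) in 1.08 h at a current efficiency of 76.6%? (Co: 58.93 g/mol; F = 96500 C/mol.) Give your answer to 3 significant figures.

17.9 A

n(Co) = 16.3 / 58.93 = 0.2766 mol
Co²⁺ + 2e⁻ → Co, so n(e⁻) = 2 × 0.2766 = 0.5532 mol
Q = 0.5532 × 96500 / 0.766 = 69690 C
I = Q / t = 69690 / 3888 s = 17.9 A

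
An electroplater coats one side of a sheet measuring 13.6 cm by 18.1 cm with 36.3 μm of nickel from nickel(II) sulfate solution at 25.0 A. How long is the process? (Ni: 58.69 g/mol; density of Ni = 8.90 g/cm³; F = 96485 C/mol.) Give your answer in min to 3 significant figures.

Plated area = 13.6 × 18.1 = 246.2 cm²
Volume = 246.2 × 36.3×10⁻⁴ cm = 0.8937 cm³
m(Ni) = 0.8937 × 8.90 = 7.954 g
n(Ni) = 7.954 / 58.69 = 0.1355 mol; n(e⁻) = 2 × 0.1355 = 0.2710 mol
Q = 0.2710 × 96485 = 26150 C
t = 26150 / 25.0 = 1046 s = 17.4 min

17.4 min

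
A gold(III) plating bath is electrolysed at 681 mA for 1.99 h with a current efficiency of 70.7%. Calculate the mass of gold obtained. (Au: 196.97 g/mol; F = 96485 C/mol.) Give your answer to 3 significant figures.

Q = 0.681 × 7164 = 4879 C
n(e⁻) = 4879 / 96485 = 0.05057 mol
Au³⁺ + 3e⁻ → Au, so theoretical m(Au) = 0.01686 × 196.97 = 3.321 g
Actual mass = 70.7% × 3.321 = 2.35 g

2.35 g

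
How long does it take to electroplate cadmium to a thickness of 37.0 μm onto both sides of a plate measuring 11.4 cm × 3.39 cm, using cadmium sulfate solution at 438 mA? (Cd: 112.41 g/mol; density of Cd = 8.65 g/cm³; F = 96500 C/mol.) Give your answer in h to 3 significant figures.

2.69 h

Plated area = 2 × 11.4 × 3.39 = 77.29 cm²
Volume = 77.29 × 37.0×10⁻⁴ cm = 0.2860 cm³
m(Cd) = 0.2860 × 8.65 = 2.474 g
n(Cd) = 2.474 / 112.41 = 0.02201 mol; n(e⁻) = 2 × 0.02201 = 0.04402 mol
Q = 0.04402 × 96500 = 4248 C
t = 4248 / 0.438 = 9699 s = 2.69 h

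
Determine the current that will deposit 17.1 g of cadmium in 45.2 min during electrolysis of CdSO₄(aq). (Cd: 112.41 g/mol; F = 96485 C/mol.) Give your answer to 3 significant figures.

n(Cd) = 17.1 / 112.41 = 0.1521 mol
Cd²⁺ + 2e⁻ → Cd, so n(e⁻) = 2 × 0.1521 = 0.3042 mol
Q = 0.3042 × 96485 = 29350 C
I = Q / t = 29350 / 2712 s = 10.8 A

10.8 A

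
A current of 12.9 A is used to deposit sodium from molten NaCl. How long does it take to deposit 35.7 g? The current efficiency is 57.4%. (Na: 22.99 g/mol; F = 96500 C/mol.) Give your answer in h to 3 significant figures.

n(Na) = 35.7 / 22.99 = 1.553 mol
Na⁺ + e⁻ → Na, so n(e⁻) = 1.553 mol
Q = 1.553 × 96500 / 0.574 = 2.611×10^5 C
t = Q / I = 2.611×10^5 / 12.9 = 20240 s = 5.62 h

5.62 h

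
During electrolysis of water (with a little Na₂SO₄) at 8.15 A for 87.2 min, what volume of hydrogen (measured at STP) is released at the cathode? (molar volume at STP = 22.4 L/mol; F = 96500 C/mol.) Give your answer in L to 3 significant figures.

4.95 L

Q = 8.15 A × 5232 s = 42640 C
Moles of electrons = 42640 / 96500 = 0.4419 mol
2H⁺ + 2e⁻ → H₂, so n(H₂) = 0.4419 / 2 = 0.2210 mol
V = 0.2210 × 22.4 = 4.950 L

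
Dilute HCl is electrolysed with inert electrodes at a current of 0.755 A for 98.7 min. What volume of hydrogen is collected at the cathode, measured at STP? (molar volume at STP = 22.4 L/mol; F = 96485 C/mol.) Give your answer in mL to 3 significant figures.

519 mL

Charge passed = 0.755 × 5922 = 4471 C
Moles of electrons = 4471 / 96485 = 0.04634 mol
2H⁺ + 2e⁻ → H₂, so n(H₂) = 0.04634 / 2 = 0.02317 mol
V = 0.02317 × 22.4 = 0.5190 L
= 519 mL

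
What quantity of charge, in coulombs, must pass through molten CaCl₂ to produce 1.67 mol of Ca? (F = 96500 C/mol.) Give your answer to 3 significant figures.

Ca²⁺ + 2e⁻ → Ca, so n(e⁻) = 2 × 1.67 = 3.340 mol
Q = 3.340 × 96500 = 3.223×10^5 C

3.22×10^5 C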